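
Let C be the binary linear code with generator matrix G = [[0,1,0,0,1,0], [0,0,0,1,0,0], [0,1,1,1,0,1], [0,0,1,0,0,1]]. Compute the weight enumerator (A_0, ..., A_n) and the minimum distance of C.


Weight distribution: A_0 = 1, A_1 = 3, A_2 = 4, A_3 = 4, A_4 = 3, A_5 = 1. Minimum distance d = 1.

Enumerate all 2^4 = 16 messages m ∈ F_2^4.
For each, compute codeword c = mG in F_2^6, then tally its weight.
  m = 0000 → c = 000000, weight = 0.
  m = 1000 → c = 010010, weight = 2.
  m = 0100 → c = 000100, weight = 1.
  m = 1100 → c = 010110, weight = 3.
  m = 0010 → c = 011101, weight = 4.
  m = 1010 → c = 001111, weight = 4.
  m = 0110 → c = 011001, weight = 3.
  m = 1110 → c = 001011, weight = 3.
  m = 0001 → c = 001001, weight = 2.
  m = 1001 → c = 011011, weight = 4.
  m = 0101 → c = 001101, weight = 3.
  m = 1101 → c = 011111, weight = 5.
  m = 0011 → c = 010100, weight = 2.
  m = 1011 → c = 000110, weight = 2.
  m = 0111 → c = 010000, weight = 1.
  m = 1111 → c = 000010, weight = 1.
Tally weights:
  weight 0: 1 codewords.
  weight 1: 3 codewords.
  weight 2: 4 codewords.
  weight 3: 4 codewords.
  weight 4: 3 codewords.
  weight 5: 1 codewords.
Minimum distance d = smallest w > 0 with A_w > 0 = 1.
Sanity: Σ A_w = 16 = 2^4 = 16 ✓.


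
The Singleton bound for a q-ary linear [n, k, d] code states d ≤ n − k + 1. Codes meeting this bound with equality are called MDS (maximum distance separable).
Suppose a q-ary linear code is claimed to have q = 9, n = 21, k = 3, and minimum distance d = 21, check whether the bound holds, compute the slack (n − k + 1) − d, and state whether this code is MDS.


Singleton RHS = n − k + 1 = 19, slack = -2, bound violated (no such code; not MDS).

Singleton bound: d ≤ n − k + 1.
Here n = 21, k = 3, so n − k + 1 = 19.
Given d = 21, check d ≤ 19: NO.
Slack = (n − k + 1) − d = -2.
The slack is negative: d = 21 exceeds n − k + 1 = 19 by 2, so the Singleton bound is violated and no linear [21, 3, 21]_9 code can exist. In particular it is not MDS (MDS requires d = n − k + 1 exactly).
Description: the claimed parameters are [21, 3, 21]_9; such a code would be impossible (violates the Singleton bound).


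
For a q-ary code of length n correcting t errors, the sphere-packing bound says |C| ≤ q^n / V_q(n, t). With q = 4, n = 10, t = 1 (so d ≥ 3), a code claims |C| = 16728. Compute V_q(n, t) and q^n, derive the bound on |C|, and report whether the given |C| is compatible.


V_q(n, t) = 31, q^n = 1048576, Hamming bound = 33825, |C| = 16728 ≤ bound (satisfied).

Step 1: Compute V_q(n, t) = Σ_{j=0}^1 C(n, j) (q−1)^j.
  j = 0: C(10,0)·(3)^0 = 1·1 = 1.
  j = 1: C(10,1)·(3)^1 = 10·3 = 30.
  V_q(n, t) = 1 + 30 = 31.
Step 2: q^n = 4^10 = 1048576.
Step 3: Hamming bound ⌊q^n / V_q(n,t)⌋ = ⌊1048576/31⌋ = 33825.
Step 4: Compare |C| = 16728 to 33825: satisfied.
The claimed |C| lies below the Hamming bound.


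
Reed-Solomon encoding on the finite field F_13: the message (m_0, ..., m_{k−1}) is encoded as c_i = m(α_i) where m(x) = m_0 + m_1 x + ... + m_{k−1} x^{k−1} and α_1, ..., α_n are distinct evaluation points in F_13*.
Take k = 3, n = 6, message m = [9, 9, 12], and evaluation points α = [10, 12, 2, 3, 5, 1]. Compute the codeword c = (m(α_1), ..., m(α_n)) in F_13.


c = [12, 12, 10, 1, 3, 4]

Message polynomial: m(x) = 9 + 9·x + 12·x^2 (mod 13).
For each evaluation point α_i, compute m(α_i) mod 13:
  α_1 = 10: Horner steps 12 → 12 → 12, so m(10) = 12.
  α_2 = 12: Horner steps 12 → 10 → 12, so m(12) = 12.
  α_3 = 2: Horner steps 12 → 7 → 10, so m(2) = 10.
  α_4 = 3: Horner steps 12 → 6 → 1, so m(3) = 1.
  α_5 = 5: Horner steps 12 → 4 → 3, so m(5) = 3.
  α_6 = 1: Horner steps 12 → 8 → 4, so m(1) = 4.
Codeword c = [12, 12, 10, 1, 3, 4] ∈ F_13^6.


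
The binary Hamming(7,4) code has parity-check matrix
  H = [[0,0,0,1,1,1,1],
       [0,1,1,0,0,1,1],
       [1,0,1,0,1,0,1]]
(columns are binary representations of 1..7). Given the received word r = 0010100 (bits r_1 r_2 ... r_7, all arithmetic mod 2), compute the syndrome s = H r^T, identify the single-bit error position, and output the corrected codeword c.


s = (1, 1, 0)^T, error position = 6, corrected codeword c = 0010110

Compute s = H r^T mod 2 one row at a time:
  s_1 = 0 + 1 + 0 + 0 = 1 ≡ 1 (mod 2).
  s_2 = 0 + 1 + 0 + 0 = 1 ≡ 1 (mod 2).
  s_3 = 0 + 1 + 1 + 0 = 2 ≡ 0 (mod 2).
s = (1, 1, 0)^T — this equals column 6 of H (binary 110), so error is at position 6.
Correct: flip bit 6 of r = 0010100 to get c = 0010110.


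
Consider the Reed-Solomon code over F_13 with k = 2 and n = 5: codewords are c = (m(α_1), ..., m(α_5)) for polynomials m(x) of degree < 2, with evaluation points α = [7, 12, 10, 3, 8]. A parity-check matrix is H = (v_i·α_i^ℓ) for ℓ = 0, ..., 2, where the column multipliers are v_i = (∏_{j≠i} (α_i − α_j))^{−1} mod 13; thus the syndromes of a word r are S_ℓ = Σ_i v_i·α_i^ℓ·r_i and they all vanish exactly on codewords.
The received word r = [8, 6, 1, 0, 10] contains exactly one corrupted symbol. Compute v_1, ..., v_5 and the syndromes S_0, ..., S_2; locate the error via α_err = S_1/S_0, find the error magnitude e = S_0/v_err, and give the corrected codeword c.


S = (3, 10, 3), error at position 2, error magnitude e = 1, c = [8, 5, 1, 0, 10].

Step 1: column multipliers v_i = (∏_{j≠i}(α_i − α_j))^{−1} mod 13.
  i = 1 (α = 7): (7−12)(7−10)(7−3)(7−8) = (−5)·(−3)·4·(−1) = −60 ≡ 5, so v_1 = 5^{−1} = 8 (mod 13).
  i = 2 (α = 12): (12−7)(12−10)(12−3)(12−8) = 5·2·9·4 = 360 ≡ 9, so v_2 = 9^{−1} = 3 (mod 13).
  i = 3 (α = 10): (10−7)(10−12)(10−3)(10−8) = 3·(−2)·7·2 = −84 ≡ 7, so v_3 = 7^{−1} = 2 (mod 13).
  i = 4 (α = 3): (3−7)(3−12)(3−10)(3−8) = (−4)·(−9)·(−7)·(−5) = 1260 ≡ 12, so v_4 = 12^{−1} = 12 (mod 13).
  i = 5 (α = 8): (8−7)(8−12)(8−10)(8−3) = 1·(−4)·(−2)·5 = 40 ≡ 1, so v_5 = 1^{−1} = 1 (mod 13).
  v = [8, 3, 2, 12, 1].
Step 2: syndromes of r = [8, 6, 1, 0, 10] (all sums mod 13).
  S_0 = Σ v_i r_i = 8·8 + 3·6 + 2·1 + 12·0 + 1·10 = 94 ≡ 3.
  S_1 = Σ v_i α_i r_i = 8·7·8 + 3·12·6 + 2·10·1 + 12·3·0 + 1·8·10 = 764 ≡ 10.
  α_i^2 mod 13 = [10, 1, 9, 9, 12].
  S_2 = Σ v_i α_i^2 r_i = 8·10·8 + 3·1·6 + 2·9·1 + 12·9·0 + 1·12·10 = 796 ≡ 3.
  S = (3, 10, 3) ≠ 0, so r is not a codeword (an error is present).
Step 3: locate the error. For a single error e at position i, S_ℓ = v_i·e·α_i^ℓ, so α_err = S_1/S_0.
  S_0^{−1} = 3^{−1} = 9 (mod 13), so α_err = 10·9 = 90 ≡ 12 = α_2. Error position i = 2.
  Consistency check: S_2/S_1 = 3·4 = 12 ≡ 12 = α_err ✓ (single-error assumption holds).
Step 4: error magnitude e = S_0/v_2 = S_0·∏_{j≠2}(α_2 − α_j) = 3·9 = 27 ≡ 1 (mod 13).
Step 5: correct position 2: c_2 = r_2 − e = 6 − 1 ≡ 5 (mod 13). Hence c = [8, 5, 1, 0, 10].
  Check: interpolating c through the α_i gives m(x) = 7 + 2·x (degree < 2) with m(α_i) = c_i for every i, so c is indeed a codeword.


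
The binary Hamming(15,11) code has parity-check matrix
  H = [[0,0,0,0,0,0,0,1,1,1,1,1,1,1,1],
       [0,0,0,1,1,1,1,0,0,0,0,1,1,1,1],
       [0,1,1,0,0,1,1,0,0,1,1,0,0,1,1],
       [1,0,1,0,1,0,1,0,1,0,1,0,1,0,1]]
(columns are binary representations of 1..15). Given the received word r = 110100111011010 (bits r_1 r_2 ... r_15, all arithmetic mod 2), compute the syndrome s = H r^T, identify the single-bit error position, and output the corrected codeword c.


s = (1, 0, 0, 0)^T, error position = 8, corrected codeword c = 110100101011010

Compute s = H r^T mod 2 one row at a time:
  s_1 = 1 + 1 + 0 + 1 + 1 + 0 + 1 + 0 = 5 ≡ 1 (mod 2).
  s_2 = 1 + 0 + 0 + 1 + 1 + 0 + 1 + 0 = 4 ≡ 0 (mod 2).
  s_3 = 1 + 0 + 0 + 1 + 0 + 1 + 1 + 0 = 4 ≡ 0 (mod 2).
  s_4 = 1 + 0 + 0 + 1 + 1 + 1 + 0 + 0 = 4 ≡ 0 (mod 2).
s = (1, 0, 0, 0)^T — this equals column 8 of H (binary 1000), so error is at position 8.
Correct: flip bit 8 of r = 110100111011010 to get c = 110100101011010.


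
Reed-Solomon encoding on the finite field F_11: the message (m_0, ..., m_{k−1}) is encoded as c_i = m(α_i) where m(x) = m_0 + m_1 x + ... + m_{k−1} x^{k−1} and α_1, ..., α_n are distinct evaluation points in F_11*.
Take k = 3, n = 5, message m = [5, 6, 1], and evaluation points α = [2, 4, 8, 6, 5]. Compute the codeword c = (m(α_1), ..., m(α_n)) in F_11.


c = [10, 1, 7, 0, 5]

Message polynomial: m(x) = 5 + 6·x + 1·x^2 (mod 11).
For each evaluation point α_i, compute m(α_i) mod 11:
  α_1 = 2: Horner steps 1 → 8 → 10, so m(2) = 10.
  α_2 = 4: Horner steps 1 → 10 → 1, so m(4) = 1.
  α_3 = 8: Horner steps 1 → 3 → 7, so m(8) = 7.
  α_4 = 6: Horner steps 1 → 1 → 0, so m(6) = 0.
  α_5 = 5: Horner steps 1 → 0 → 5, so m(5) = 5.
Codeword c = [10, 1, 7, 0, 5] ∈ F_11^5.


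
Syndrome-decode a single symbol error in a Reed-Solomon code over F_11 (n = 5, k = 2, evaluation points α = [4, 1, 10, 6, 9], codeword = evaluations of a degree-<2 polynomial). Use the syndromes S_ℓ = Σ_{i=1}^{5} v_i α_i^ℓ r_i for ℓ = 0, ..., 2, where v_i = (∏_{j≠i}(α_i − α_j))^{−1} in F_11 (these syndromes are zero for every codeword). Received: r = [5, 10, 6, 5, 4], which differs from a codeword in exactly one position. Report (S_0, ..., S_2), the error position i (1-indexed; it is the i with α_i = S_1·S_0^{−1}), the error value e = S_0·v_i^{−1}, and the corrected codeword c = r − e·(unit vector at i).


S = (4, 2, 1), error at position 4, error magnitude e = 7, c = [5, 10, 6, 9, 4].

Step 1: column multipliers v_i = (∏_{j≠i}(α_i − α_j))^{−1} mod 11.
  i = 1 (α = 4): (4−1)(4−10)(4−6)(4−9) = 3·(−6)·(−2)·(−5) = −180 ≡ 7, so v_1 = 7^{−1} = 8 (mod 11).
  i = 2 (α = 1): (1−4)(1−10)(1−6)(1−9) = (−3)·(−9)·(−5)·(−8) = 1080 ≡ 2, so v_2 = 2^{−1} = 6 (mod 11).
  i = 3 (α = 10): (10−4)(10−1)(10−6)(10−9) = 6·9·4·1 = 216 ≡ 7, so v_3 = 7^{−1} = 8 (mod 11).
  i = 4 (α = 6): (6−4)(6−1)(6−10)(6−9) = 2·5·(−4)·(−3) = 120 ≡ 10, so v_4 = 10^{−1} = 10 (mod 11).
  i = 5 (α = 9): (9−4)(9−1)(9−10)(9−6) = 5·8·(−1)·3 = −120 ≡ 1, so v_5 = 1^{−1} = 1 (mod 11).
  v = [8, 6, 8, 10, 1].
Step 2: syndromes of r = [5, 10, 6, 5, 4] (all sums mod 11).
  S_0 = Σ v_i r_i = 8·5 + 6·10 + 8·6 + 10·5 + 1·4 = 202 ≡ 4.
  S_1 = Σ v_i α_i r_i = 8·4·5 + 6·1·10 + 8·10·6 + 10·6·5 + 1·9·4 = 1036 ≡ 2.
  α_i^2 mod 11 = [5, 1, 1, 3, 4].
  S_2 = Σ v_i α_i^2 r_i = 8·5·5 + 6·1·10 + 8·1·6 + 10·3·5 + 1·4·4 = 474 ≡ 1.
  S = (4, 2, 1) ≠ 0, so r is not a codeword (an error is present).
Step 3: locate the error. For a single error e at position i, S_ℓ = v_i·e·α_i^ℓ, so α_err = S_1/S_0.
  S_0^{−1} = 4^{−1} = 3 (mod 11), so α_err = 2·3 = 6 ≡ 6 = α_4. Error position i = 4.
  Consistency check: S_2/S_1 = 1·6 = 6 ≡ 6 = α_err ✓ (single-error assumption holds).
Step 4: error magnitude e = S_0/v_4 = S_0·∏_{j≠4}(α_4 − α_j) = 4·10 = 40 ≡ 7 (mod 11).
Step 5: correct position 4: c_4 = r_4 − e = 5 − 7 ≡ 9 (mod 11). Hence c = [5, 10, 6, 9, 4].
  Check: interpolating c through the α_i gives m(x) = 8 + 2·x (degree < 2) with m(α_i) = c_i for every i, so c is indeed a codeword.


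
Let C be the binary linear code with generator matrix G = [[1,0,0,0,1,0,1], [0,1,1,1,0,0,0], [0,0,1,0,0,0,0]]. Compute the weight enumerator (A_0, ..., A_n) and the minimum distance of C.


Weight distribution: A_0 = 1, A_1 = 1, A_2 = 1, A_3 = 2, A_4 = 1, A_5 = 1, A_6 = 1. Minimum distance d = 1.

Enumerate all 2^3 = 8 messages m ∈ F_2^3.
For each, compute codeword c = mG in F_2^7, then tally its weight.
  m = 000 → c = 0000000, weight = 0.
  m = 100 → c = 1000101, weight = 3.
  m = 010 → c = 0111000, weight = 3.
  m = 110 → c = 1111101, weight = 6.
  m = 001 → c = 0010000, weight = 1.
  m = 101 → c = 1010101, weight = 4.
  m = 011 → c = 0101000, weight = 2.
  m = 111 → c = 1101101, weight = 5.
Tally weights:
  weight 0: 1 codewords.
  weight 1: 1 codewords.
  weight 2: 1 codewords.
  weight 3: 2 codewords.
  weight 4: 1 codewords.
  weight 5: 1 codewords.
  weight 6: 1 codewords.
Minimum distance d = smallest w > 0 with A_w > 0 = 1.
Sanity: Σ A_w = 8 = 2^3 = 8 ✓.


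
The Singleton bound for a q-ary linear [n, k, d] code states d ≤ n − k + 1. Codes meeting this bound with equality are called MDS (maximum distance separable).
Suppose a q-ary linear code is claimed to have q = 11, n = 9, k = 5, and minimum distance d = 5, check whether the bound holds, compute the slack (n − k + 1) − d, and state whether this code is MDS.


Singleton RHS = n − k + 1 = 5, slack = 0, bound satisfied, MDS.

Singleton bound: d ≤ n − k + 1.
Here n = 9, k = 5, so n − k + 1 = 5.
Given d = 5, check d ≤ 5: YES.
Slack = (n − k + 1) − d = 0.
The code is MDS (slack = 0).
Description: the claimed parameters are [9, 5, 5]_11; such a code would be MDS (meets Singleton bound).


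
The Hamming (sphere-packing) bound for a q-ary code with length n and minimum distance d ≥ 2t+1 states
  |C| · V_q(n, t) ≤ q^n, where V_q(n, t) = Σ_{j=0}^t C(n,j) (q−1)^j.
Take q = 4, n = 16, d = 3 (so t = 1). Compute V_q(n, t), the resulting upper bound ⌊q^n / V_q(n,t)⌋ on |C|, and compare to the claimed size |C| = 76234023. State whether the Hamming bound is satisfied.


V_q(n, t) = 49, q^n = 4294967296, Hamming bound = 87652393, |C| = 76234023 ≤ bound (satisfied).

Step 1: Compute V_q(n, t) = Σ_{j=0}^1 C(n, j) (q−1)^j.
  j = 0: C(16,0)·(3)^0 = 1·1 = 1.
  j = 1: C(16,1)·(3)^1 = 16·3 = 48.
  V_q(n, t) = 1 + 48 = 49.
Step 2: q^n = 4^16 = 4294967296.
Step 3: Hamming bound ⌊q^n / V_q(n,t)⌋ = ⌊4294967296/49⌋ = 87652393.
Step 4: Compare |C| = 76234023 to 87652393: satisfied.
The claimed |C| lies below the Hamming bound.


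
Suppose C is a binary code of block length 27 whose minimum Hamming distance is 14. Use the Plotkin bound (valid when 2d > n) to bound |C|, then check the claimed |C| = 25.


Plotkin bound M ≤ 28; given |C| = 25 ≤ bound (satisfied).

Check applicability: 2d = 28, n = 27.
2d − n = 1 > 0, so Plotkin applies.
Compute d/(2d−n) = 14/1 ≈ 14.0000.
⌊d/(2d−n)⌋ = 14.
Plotkin bound: M ≤ 2·14 = 28.
Given |C| = 25, check: satisfied.
This |C| is below the Plotkin bound.


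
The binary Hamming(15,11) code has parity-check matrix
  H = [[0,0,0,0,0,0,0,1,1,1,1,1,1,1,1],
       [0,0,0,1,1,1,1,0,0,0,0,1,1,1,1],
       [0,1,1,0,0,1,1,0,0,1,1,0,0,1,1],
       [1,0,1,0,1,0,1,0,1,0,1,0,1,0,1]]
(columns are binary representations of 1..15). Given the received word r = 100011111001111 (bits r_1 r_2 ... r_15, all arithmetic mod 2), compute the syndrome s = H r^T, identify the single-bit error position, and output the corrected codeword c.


s = (0, 1, 0, 0)^T, error position = 4, corrected codeword c = 100111111001111

Compute s = H r^T mod 2 one row at a time:
  s_1 = 1 + 1 + 0 + 0 + 1 + 1 + 1 + 1 = 6 ≡ 0 (mod 2).
  s_2 = 0 + 1 + 1 + 1 + 1 + 1 + 1 + 1 = 7 ≡ 1 (mod 2).
  s_3 = 0 + 0 + 1 + 1 + 0 + 0 + 1 + 1 = 4 ≡ 0 (mod 2).
  s_4 = 1 + 0 + 1 + 1 + 1 + 0 + 1 + 1 = 6 ≡ 0 (mod 2).
s = (0, 1, 0, 0)^T — this equals column 4 of H (binary 0100), so error is at position 4.
Correct: flip bit 4 of r = 100011111001111 to get c = 100111111001111.


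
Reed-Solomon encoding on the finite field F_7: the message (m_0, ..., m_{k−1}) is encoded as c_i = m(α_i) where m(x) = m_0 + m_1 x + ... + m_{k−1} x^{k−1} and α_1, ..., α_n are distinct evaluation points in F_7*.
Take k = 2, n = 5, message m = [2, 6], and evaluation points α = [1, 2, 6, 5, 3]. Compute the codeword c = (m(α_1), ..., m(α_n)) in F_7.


c = [1, 0, 3, 4, 6]

Message polynomial: m(x) = 2 + 6·x (mod 7).
For each evaluation point α_i, compute m(α_i) mod 7:
  α_1 = 1: Horner steps 6 → 1, so m(1) = 1.
  α_2 = 2: Horner steps 6 → 0, so m(2) = 0.
  α_3 = 6: Horner steps 6 → 3, so m(6) = 3.
  α_4 = 5: Horner steps 6 → 4, so m(5) = 4.
  α_5 = 3: Horner steps 6 → 6, so m(3) = 6.
Codeword c = [1, 0, 3, 4, 6] ∈ F_7^5.


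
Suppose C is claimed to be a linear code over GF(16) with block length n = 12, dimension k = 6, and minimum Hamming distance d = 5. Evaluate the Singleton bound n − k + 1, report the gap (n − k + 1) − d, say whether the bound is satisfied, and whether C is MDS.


Singleton RHS = n − k + 1 = 7, slack = 2, bound satisfied, not MDS.

Singleton bound: d ≤ n − k + 1.
Here n = 12, k = 6, so n − k + 1 = 7.
Given d = 5, check d ≤ 7: YES.
Slack = (n − k + 1) − d = 2.
The code is NOT MDS (slack = 2 > 0).
Description: the claimed parameters are [12, 6, 5]_16; such a code would be non-MDS.


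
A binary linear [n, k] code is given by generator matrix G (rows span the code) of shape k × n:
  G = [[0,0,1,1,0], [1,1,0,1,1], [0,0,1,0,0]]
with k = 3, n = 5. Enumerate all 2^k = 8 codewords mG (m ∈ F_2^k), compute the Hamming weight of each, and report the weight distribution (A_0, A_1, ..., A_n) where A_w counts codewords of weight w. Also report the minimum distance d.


Weight distribution: A_0 = 1, A_1 = 2, A_2 = 1, A_3 = 1, A_4 = 2, A_5 = 1. Minimum distance d = 1.

Enumerate all 2^3 = 8 messages m ∈ F_2^3.
For each, compute codeword c = mG in F_2^5, then tally its weight.
  m = 000 → c = 00000, weight = 0.
  m = 100 → c = 00110, weight = 2.
  m = 010 → c = 11011, weight = 4.
  m = 110 → c = 11101, weight = 4.
  m = 001 → c = 00100, weight = 1.
  m = 101 → c = 00010, weight = 1.
  m = 011 → c = 11111, weight = 5.
  m = 111 → c = 11001, weight = 3.
Tally weights:
  weight 0: 1 codewords.
  weight 1: 2 codewords.
  weight 2: 1 codewords.
  weight 3: 1 codewords.
  weight 4: 2 codewords.
  weight 5: 1 codewords.
Minimum distance d = smallest w > 0 with A_w > 0 = 1.
Sanity: Σ A_w = 8 = 2^3 = 8 ✓.


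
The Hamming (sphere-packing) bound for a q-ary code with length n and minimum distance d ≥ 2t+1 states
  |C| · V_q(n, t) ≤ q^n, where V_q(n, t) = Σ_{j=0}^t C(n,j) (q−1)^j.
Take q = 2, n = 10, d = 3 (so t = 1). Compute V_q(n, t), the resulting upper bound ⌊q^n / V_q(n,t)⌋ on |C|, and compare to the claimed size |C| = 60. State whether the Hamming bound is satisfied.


V_q(n, t) = 11, q^n = 1024, Hamming bound = 93, |C| = 60 ≤ bound (satisfied).

Step 1: Compute V_q(n, t) = Σ_{j=0}^1 C(n, j) (q−1)^j.
  j = 0: C(10,0)·(1)^0 = 1·1 = 1.
  j = 1: C(10,1)·(1)^1 = 10·1 = 10.
  V_q(n, t) = 1 + 10 = 11.
Step 2: q^n = 2^10 = 1024.
Step 3: Hamming bound ⌊q^n / V_q(n,t)⌋ = ⌊1024/11⌋ = 93.
Step 4: Compare |C| = 60 to 93: satisfied.
The claimed |C| lies below the Hamming bound.


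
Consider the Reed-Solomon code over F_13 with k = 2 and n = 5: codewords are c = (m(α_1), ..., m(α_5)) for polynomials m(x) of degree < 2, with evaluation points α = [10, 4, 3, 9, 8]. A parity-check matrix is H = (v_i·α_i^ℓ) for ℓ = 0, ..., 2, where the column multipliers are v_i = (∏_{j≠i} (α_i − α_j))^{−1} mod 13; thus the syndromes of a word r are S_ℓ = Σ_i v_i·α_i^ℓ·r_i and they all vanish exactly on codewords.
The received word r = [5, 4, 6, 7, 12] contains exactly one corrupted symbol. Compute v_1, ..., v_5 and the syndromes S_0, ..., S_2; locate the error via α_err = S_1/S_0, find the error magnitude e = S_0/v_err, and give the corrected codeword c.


S = (3, 11, 10), error at position 5, error magnitude e = 3, c = [5, 4, 6, 7, 9].

Step 1: column multipliers v_i = (∏_{j≠i}(α_i − α_j))^{−1} mod 13.
  i = 1 (α = 10): (10−4)(10−3)(10−9)(10−8) = 6·7·1·2 = 84 ≡ 6, so v_1 = 6^{−1} = 11 (mod 13).
  i = 2 (α = 4): (4−10)(4−3)(4−9)(4−8) = (−6)·1·(−5)·(−4) = −120 ≡ 10, so v_2 = 10^{−1} = 4 (mod 13).
  i = 3 (α = 3): (3−10)(3−4)(3−9)(3−8) = (−7)·(−1)·(−6)·(−5) = 210 ≡ 2, so v_3 = 2^{−1} = 7 (mod 13).
  i = 4 (α = 9): (9−10)(9−4)(9−3)(9−8) = (−1)·5·6·1 = −30 ≡ 9, so v_4 = 9^{−1} = 3 (mod 13).
  i = 5 (α = 8): (8−10)(8−4)(8−3)(8−9) = (−2)·4·5·(−1) = 40 ≡ 1, so v_5 = 1^{−1} = 1 (mod 13).
  v = [11, 4, 7, 3, 1].
Step 2: syndromes of r = [5, 4, 6, 7, 12] (all sums mod 13).
  S_0 = Σ v_i r_i = 11·5 + 4·4 + 7·6 + 3·7 + 1·12 = 146 ≡ 3.
  S_1 = Σ v_i α_i r_i = 11·10·5 + 4·4·4 + 7·3·6 + 3·9·7 + 1·8·12 = 1025 ≡ 11.
  α_i^2 mod 13 = [9, 3, 9, 3, 12].
  S_2 = Σ v_i α_i^2 r_i = 11·9·5 + 4·3·4 + 7·9·6 + 3·3·7 + 1·12·12 = 1128 ≡ 10.
  S = (3, 11, 10) ≠ 0, so r is not a codeword (an error is present).
Step 3: locate the error. For a single error e at position i, S_ℓ = v_i·e·α_i^ℓ, so α_err = S_1/S_0.
  S_0^{−1} = 3^{−1} = 9 (mod 13), so α_err = 11·9 = 99 ≡ 8 = α_5. Error position i = 5.
  Consistency check: S_2/S_1 = 10·6 = 60 ≡ 8 = α_err ✓ (single-error assumption holds).
Step 4: error magnitude e = S_0/v_5 = S_0·∏_{j≠5}(α_5 − α_j) = 3·1 = 3 ≡ 3 (mod 13).
Step 5: correct position 5: c_5 = r_5 − e = 12 − 3 ≡ 9 (mod 13). Hence c = [5, 4, 6, 7, 9].
  Check: interpolating c through the α_i gives m(x) = 12 + 11·x (degree < 2) with m(α_i) = c_i for every i, so c is indeed a codeword.


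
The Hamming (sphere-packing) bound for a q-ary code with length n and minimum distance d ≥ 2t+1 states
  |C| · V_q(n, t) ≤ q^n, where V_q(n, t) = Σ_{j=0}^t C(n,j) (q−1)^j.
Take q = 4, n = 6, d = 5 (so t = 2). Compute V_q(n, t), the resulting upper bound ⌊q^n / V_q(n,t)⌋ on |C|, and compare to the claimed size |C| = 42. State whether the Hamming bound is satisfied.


V_q(n, t) = 154, q^n = 4096, Hamming bound = 26, |C| = 42 > bound (violated).

Step 1: Compute V_q(n, t) = Σ_{j=0}^2 C(n, j) (q−1)^j.
  j = 0: C(6,0)·(3)^0 = 1·1 = 1.
  j = 1: C(6,1)·(3)^1 = 6·3 = 18.
  j = 2: C(6,2)·(3)^2 = 15·9 = 135.
  V_q(n, t) = 1 + 18 + 135 = 154.
Step 2: q^n = 4^6 = 4096.
Step 3: Hamming bound ⌊q^n / V_q(n,t)⌋ = ⌊4096/154⌋ = 26.
Step 4: Compare |C| = 42 to 26: violated.
The claimed |C| lies above the Hamming bound, so no 4-ary code of length 6 with d ≥ 5 can have 42 codewords.


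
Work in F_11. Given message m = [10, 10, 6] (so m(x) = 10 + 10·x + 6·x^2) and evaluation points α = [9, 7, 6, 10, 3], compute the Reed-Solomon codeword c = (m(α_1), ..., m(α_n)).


c = [3, 0, 0, 6, 6]

Message polynomial: m(x) = 10 + 10·x + 6·x^2 (mod 11).
For each evaluation point α_i, compute m(α_i) mod 11:
  α_1 = 9: Horner steps 6 → 9 → 3, so m(9) = 3.
  α_2 = 7: Horner steps 6 → 8 → 0, so m(7) = 0.
  α_3 = 6: Horner steps 6 → 2 → 0, so m(6) = 0.
  α_4 = 10: Horner steps 6 → 4 → 6, so m(10) = 6.
  α_5 = 3: Horner steps 6 → 6 → 6, so m(3) = 6.
Codeword c = [3, 0, 0, 6, 6] ∈ F_11^5.


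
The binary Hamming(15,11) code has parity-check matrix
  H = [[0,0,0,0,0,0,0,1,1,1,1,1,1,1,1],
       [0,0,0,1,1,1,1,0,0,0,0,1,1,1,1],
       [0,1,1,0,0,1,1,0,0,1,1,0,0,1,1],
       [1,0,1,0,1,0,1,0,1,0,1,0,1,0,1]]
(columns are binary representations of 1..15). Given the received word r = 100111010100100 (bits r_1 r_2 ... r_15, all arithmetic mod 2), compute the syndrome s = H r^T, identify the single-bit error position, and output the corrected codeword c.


s = (1, 0, 0, 1)^T, error position = 9, corrected codeword c = 100111011100100

Compute s = H r^T mod 2 one row at a time:
  s_1 = 1 + 0 + 1 + 0 + 0 + 1 + 0 + 0 = 3 ≡ 1 (mod 2).
  s_2 = 1 + 1 + 1 + 0 + 0 + 1 + 0 + 0 = 4 ≡ 0 (mod 2).
  s_3 = 0 + 0 + 1 + 0 + 1 + 0 + 0 + 0 = 2 ≡ 0 (mod 2).
  s_4 = 1 + 0 + 1 + 0 + 0 + 0 + 1 + 0 = 3 ≡ 1 (mod 2).
s = (1, 0, 0, 1)^T — this equals column 9 of H (binary 1001), so error is at position 9.
Correct: flip bit 9 of r = 100111010100100 to get c = 100111011100100.


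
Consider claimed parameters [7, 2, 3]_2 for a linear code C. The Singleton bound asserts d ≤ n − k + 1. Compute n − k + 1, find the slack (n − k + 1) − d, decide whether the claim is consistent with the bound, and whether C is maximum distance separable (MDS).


Singleton RHS = n − k + 1 = 6, slack = 3, bound satisfied, not MDS.

Singleton bound: d ≤ n − k + 1.
Here n = 7, k = 2, so n − k + 1 = 6.
Given d = 3, check d ≤ 6: YES.
Slack = (n − k + 1) − d = 3.
The code is NOT MDS (slack = 3 > 0).
Description: the claimed parameters are [7, 2, 3]_2; such a code would be non-MDS.


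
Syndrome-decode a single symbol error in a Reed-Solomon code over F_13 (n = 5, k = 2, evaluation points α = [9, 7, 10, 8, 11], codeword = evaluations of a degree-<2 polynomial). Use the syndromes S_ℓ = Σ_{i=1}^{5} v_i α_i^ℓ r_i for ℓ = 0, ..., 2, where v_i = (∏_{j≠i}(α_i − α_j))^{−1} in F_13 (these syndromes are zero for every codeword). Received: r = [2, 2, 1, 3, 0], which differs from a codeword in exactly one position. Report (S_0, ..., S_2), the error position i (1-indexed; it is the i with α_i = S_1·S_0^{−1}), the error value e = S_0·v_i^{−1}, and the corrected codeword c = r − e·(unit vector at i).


S = (1, 7, 10), error at position 2, error magnitude e = 11, c = [2, 4, 1, 3, 0].

Step 1: column multipliers v_i = (∏_{j≠i}(α_i − α_j))^{−1} mod 13.
  i = 1 (α = 9): (9−7)(9−10)(9−8)(9−11) = 2·(−1)·1·(−2) = 4 ≡ 4, so v_1 = 4^{−1} = 10 (mod 13).
  i = 2 (α = 7): (7−9)(7−10)(7−8)(7−11) = (−2)·(−3)·(−1)·(−4) = 24 ≡ 11, so v_2 = 11^{−1} = 6 (mod 13).
  i = 3 (α = 10): (10−9)(10−7)(10−8)(10−11) = 1·3·2·(−1) = −6 ≡ 7, so v_3 = 7^{−1} = 2 (mod 13).
  i = 4 (α = 8): (8−9)(8−7)(8−10)(8−11) = (−1)·1·(−2)·(−3) = −6 ≡ 7, so v_4 = 7^{−1} = 2 (mod 13).
  i = 5 (α = 11): (11−9)(11−7)(11−10)(11−8) = 2·4·1·3 = 24 ≡ 11, so v_5 = 11^{−1} = 6 (mod 13).
  v = [10, 6, 2, 2, 6].
Step 2: syndromes of r = [2, 2, 1, 3, 0] (all sums mod 13).
  S_0 = Σ v_i r_i = 10·2 + 6·2 + 2·1 + 2·3 + 6·0 = 40 ≡ 1.
  S_1 = Σ v_i α_i r_i = 10·9·2 + 6·7·2 + 2·10·1 + 2·8·3 + 6·11·0 = 332 ≡ 7.
  α_i^2 mod 13 = [3, 10, 9, 12, 4].
  S_2 = Σ v_i α_i^2 r_i = 10·3·2 + 6·10·2 + 2·9·1 + 2·12·3 + 6·4·0 = 270 ≡ 10.
  S = (1, 7, 10) ≠ 0, so r is not a codeword (an error is present).
Step 3: locate the error. For a single error e at position i, S_ℓ = v_i·e·α_i^ℓ, so α_err = S_1/S_0.
  S_0^{−1} = 1^{−1} = 1 (mod 13), so α_err = 7·1 = 7 ≡ 7 = α_2. Error position i = 2.
  Consistency check: S_2/S_1 = 10·2 = 20 ≡ 7 = α_err ✓ (single-error assumption holds).
Step 4: error magnitude e = S_0/v_2 = S_0·∏_{j≠2}(α_2 − α_j) = 1·11 = 11 ≡ 11 (mod 13).
Step 5: correct position 2: c_2 = r_2 − e = 2 − 11 ≡ 4 (mod 13). Hence c = [2, 4, 1, 3, 0].
  Check: interpolating c through the α_i gives m(x) = 11 + 12·x (degree < 2) with m(α_i) = c_i for every i, so c is indeed a codeword.


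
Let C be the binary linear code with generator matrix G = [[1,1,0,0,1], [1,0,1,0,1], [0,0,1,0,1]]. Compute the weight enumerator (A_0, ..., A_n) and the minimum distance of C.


Weight distribution: A_0 = 1, A_1 = 1, A_2 = 3, A_3 = 3. Minimum distance d = 1.

Enumerate all 2^3 = 8 messages m ∈ F_2^3.
For each, compute codeword c = mG in F_2^5, then tally its weight.
  m = 000 → c = 00000, weight = 0.
  m = 100 → c = 11001, weight = 3.
  m = 010 → c = 10101, weight = 3.
  m = 110 → c = 01100, weight = 2.
  m = 001 → c = 00101, weight = 2.
  m = 101 → c = 11100, weight = 3.
  m = 011 → c = 10000, weight = 1.
  m = 111 → c = 01001, weight = 2.
Tally weights:
  weight 0: 1 codewords.
  weight 1: 1 codewords.
  weight 2: 3 codewords.
  weight 3: 3 codewords.
Minimum distance d = smallest w > 0 with A_w > 0 = 1.
Sanity: Σ A_w = 8 = 2^3 = 8 ✓.


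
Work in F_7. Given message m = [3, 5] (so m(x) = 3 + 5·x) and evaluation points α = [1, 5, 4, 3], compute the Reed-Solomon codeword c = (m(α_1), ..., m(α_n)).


c = [1, 0, 2, 4]

Message polynomial: m(x) = 3 + 5·x (mod 7).
For each evaluation point α_i, compute m(α_i) mod 7:
  α_1 = 1: Horner steps 5 → 1, so m(1) = 1.
  α_2 = 5: Horner steps 5 → 0, so m(5) = 0.
  α_3 = 4: Horner steps 5 → 2, so m(4) = 2.
  α_4 = 3: Horner steps 5 → 4, so m(3) = 4.
Codeword c = [1, 0, 2, 4] ∈ F_7^4.


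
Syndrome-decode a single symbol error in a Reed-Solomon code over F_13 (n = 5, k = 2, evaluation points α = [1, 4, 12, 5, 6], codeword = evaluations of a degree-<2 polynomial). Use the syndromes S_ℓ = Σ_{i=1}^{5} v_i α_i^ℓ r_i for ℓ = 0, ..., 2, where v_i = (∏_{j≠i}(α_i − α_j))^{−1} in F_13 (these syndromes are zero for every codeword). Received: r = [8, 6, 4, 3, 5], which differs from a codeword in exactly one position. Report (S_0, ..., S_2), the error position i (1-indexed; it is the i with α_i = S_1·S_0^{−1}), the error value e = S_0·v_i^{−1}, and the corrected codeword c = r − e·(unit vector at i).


S = (11, 5, 7), error at position 2, error magnitude e = 5, c = [8, 1, 4, 3, 5].

Step 1: column multipliers v_i = (∏_{j≠i}(α_i − α_j))^{−1} mod 13.
  i = 1 (α = 1): (1−4)(1−12)(1−5)(1−6) = (−3)·(−11)·(−4)·(−5) = 660 ≡ 10, so v_1 = 10^{−1} = 4 (mod 13).
  i = 2 (α = 4): (4−1)(4−12)(4−5)(4−6) = 3·(−8)·(−1)·(−2) = −48 ≡ 4, so v_2 = 4^{−1} = 10 (mod 13).
  i = 3 (α = 12): (12−1)(12−4)(12−5)(12−6) = 11·8·7·6 = 3696 ≡ 4, so v_3 = 4^{−1} = 10 (mod 13).
  i = 4 (α = 5): (5−1)(5−4)(5−12)(5−6) = 4·1·(−7)·(−1) = 28 ≡ 2, so v_4 = 2^{−1} = 7 (mod 13).
  i = 5 (α = 6): (6−1)(6−4)(6−12)(6−5) = 5·2·(−6)·1 = −60 ≡ 5, so v_5 = 5^{−1} = 8 (mod 13).
  v = [4, 10, 10, 7, 8].
Step 2: syndromes of r = [8, 6, 4, 3, 5] (all sums mod 13).
  S_0 = Σ v_i r_i = 4·8 + 10·6 + 10·4 + 7·3 + 8·5 = 193 ≡ 11.
  S_1 = Σ v_i α_i r_i = 4·1·8 + 10·4·6 + 10·12·4 + 7·5·3 + 8·6·5 = 1097 ≡ 5.
  α_i^2 mod 13 = [1, 3, 1, 12, 10].
  S_2 = Σ v_i α_i^2 r_i = 4·1·8 + 10·3·6 + 10·1·4 + 7·12·3 + 8·10·5 = 904 ≡ 7.
  S = (11, 5, 7) ≠ 0, so r is not a codeword (an error is present).
Step 3: locate the error. For a single error e at position i, S_ℓ = v_i·e·α_i^ℓ, so α_err = S_1/S_0.
  S_0^{−1} = 11^{−1} = 6 (mod 13), so α_err = 5·6 = 30 ≡ 4 = α_2. Error position i = 2.
  Consistency check: S_2/S_1 = 7·8 = 56 ≡ 4 = α_err ✓ (single-error assumption holds).
Step 4: error magnitude e = S_0/v_2 = S_0·∏_{j≠2}(α_2 − α_j) = 11·4 = 44 ≡ 5 (mod 13).
Step 5: correct position 2: c_2 = r_2 − e = 6 − 5 ≡ 1 (mod 13). Hence c = [8, 1, 4, 3, 5].
  Check: interpolating c through the α_i gives m(x) = 6 + 2·x (degree < 2) with m(α_i) = c_i for every i, so c is indeed a codeword.


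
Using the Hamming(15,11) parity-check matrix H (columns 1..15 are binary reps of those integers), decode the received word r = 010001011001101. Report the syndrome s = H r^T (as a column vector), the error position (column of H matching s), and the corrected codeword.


s = (1, 0, 1, 1)^T, error position = 11, corrected codeword c = 010001011011101

Compute s = H r^T mod 2 one row at a time:
  s_1 = 1 + 1 + 0 + 0 + 1 + 1 + 0 + 1 = 5 ≡ 1 (mod 2).
  s_2 = 0 + 0 + 1 + 0 + 1 + 1 + 0 + 1 = 4 ≡ 0 (mod 2).
  s_3 = 1 + 0 + 1 + 0 + 0 + 0 + 0 + 1 = 3 ≡ 1 (mod 2).
  s_4 = 0 + 0 + 0 + 0 + 1 + 0 + 1 + 1 = 3 ≡ 1 (mod 2).
s = (1, 0, 1, 1)^T — this equals column 11 of H (binary 1011), so error is at position 11.
Correct: flip bit 11 of r = 010001011001101 to get c = 010001011011101.


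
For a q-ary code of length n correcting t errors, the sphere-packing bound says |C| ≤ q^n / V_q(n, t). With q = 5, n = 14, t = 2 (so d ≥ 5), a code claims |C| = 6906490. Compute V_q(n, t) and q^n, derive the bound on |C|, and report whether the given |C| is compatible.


V_q(n, t) = 1513, q^n = 6103515625, Hamming bound = 4034048, |C| = 6906490 > bound (violated).

Step 1: Compute V_q(n, t) = Σ_{j=0}^2 C(n, j) (q−1)^j.
  j = 0: C(14,0)·(4)^0 = 1·1 = 1.
  j = 1: C(14,1)·(4)^1 = 14·4 = 56.
  j = 2: C(14,2)·(4)^2 = 91·16 = 1456.
  V_q(n, t) = 1 + 56 + 1456 = 1513.
Step 2: q^n = 5^14 = 6103515625.
Step 3: Hamming bound ⌊q^n / V_q(n,t)⌋ = ⌊6103515625/1513⌋ = 4034048.
Step 4: Compare |C| = 6906490 to 4034048: violated.
The claimed |C| lies above the Hamming bound, so no 5-ary code of length 14 with d ≥ 5 can have 6906490 codewords.


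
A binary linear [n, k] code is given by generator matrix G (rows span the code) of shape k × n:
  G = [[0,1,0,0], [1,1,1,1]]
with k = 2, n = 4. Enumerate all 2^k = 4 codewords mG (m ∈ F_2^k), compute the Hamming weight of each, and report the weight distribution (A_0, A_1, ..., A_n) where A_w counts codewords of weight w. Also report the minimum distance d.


Weight distribution: A_0 = 1, A_1 = 1, A_3 = 1, A_4 = 1. Minimum distance d = 1.

Enumerate all 2^2 = 4 messages m ∈ F_2^2.
For each, compute codeword c = mG in F_2^4, then tally its weight.
  m = 00 → c = 0000, weight = 0.
  m = 10 → c = 0100, weight = 1.
  m = 01 → c = 1111, weight = 4.
  m = 11 → c = 1011, weight = 3.
Tally weights:
  weight 0: 1 codewords.
  weight 1: 1 codewords.
  weight 3: 1 codewords.
  weight 4: 1 codewords.
Minimum distance d = smallest w > 0 with A_w > 0 = 1.
Sanity: Σ A_w = 4 = 2^2 = 4 ✓.


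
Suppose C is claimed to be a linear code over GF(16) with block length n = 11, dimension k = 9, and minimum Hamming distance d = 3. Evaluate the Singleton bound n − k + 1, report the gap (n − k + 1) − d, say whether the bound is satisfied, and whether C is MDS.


Singleton RHS = n − k + 1 = 3, slack = 0, bound satisfied, MDS.

Singleton bound: d ≤ n − k + 1.
Here n = 11, k = 9, so n − k + 1 = 3.
Given d = 3, check d ≤ 3: YES.
Slack = (n − k + 1) − d = 0.
The code is MDS (slack = 0).
Description: the claimed parameters are [11, 9, 3]_16; such a code would be MDS (meets Singleton bound).


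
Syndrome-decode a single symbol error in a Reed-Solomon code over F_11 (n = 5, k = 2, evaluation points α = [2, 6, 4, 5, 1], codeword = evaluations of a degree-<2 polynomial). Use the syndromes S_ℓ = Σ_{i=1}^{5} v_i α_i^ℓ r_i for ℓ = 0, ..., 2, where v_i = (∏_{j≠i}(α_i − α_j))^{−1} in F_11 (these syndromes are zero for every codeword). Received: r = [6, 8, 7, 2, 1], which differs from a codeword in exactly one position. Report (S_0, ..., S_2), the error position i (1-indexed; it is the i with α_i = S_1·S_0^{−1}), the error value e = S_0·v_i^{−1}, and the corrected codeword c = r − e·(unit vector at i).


S = (9, 9, 9), error at position 5, error magnitude e = 1, c = [6, 8, 7, 2, 0].

Step 1: column multipliers v_i = (∏_{j≠i}(α_i − α_j))^{−1} mod 11.
  i = 1 (α = 2): (2−6)(2−4)(2−5)(2−1) = (−4)·(−2)·(−3)·1 = −24 ≡ 9, so v_1 = 9^{−1} = 5 (mod 11).
  i = 2 (α = 6): (6−2)(6−4)(6−5)(6−1) = 4·2·1·5 = 40 ≡ 7, so v_2 = 7^{−1} = 8 (mod 11).
  i = 3 (α = 4): (4−2)(4−6)(4−5)(4−1) = 2·(−2)·(−1)·3 = 12 ≡ 1, so v_3 = 1^{−1} = 1 (mod 11).
  i = 4 (α = 5): (5−2)(5−6)(5−4)(5−1) = 3·(−1)·1·4 = −12 ≡ 10, so v_4 = 10^{−1} = 10 (mod 11).
  i = 5 (α = 1): (1−2)(1−6)(1−4)(1−5) = (−1)·(−5)·(−3)·(−4) = 60 ≡ 5, so v_5 = 5^{−1} = 9 (mod 11).
  v = [5, 8, 1, 10, 9].
Step 2: syndromes of r = [6, 8, 7, 2, 1] (all sums mod 11).
  S_0 = Σ v_i r_i = 5·6 + 8·8 + 1·7 + 10·2 + 9·1 = 130 ≡ 9.
  S_1 = Σ v_i α_i r_i = 5·2·6 + 8·6·8 + 1·4·7 + 10·5·2 + 9·1·1 = 581 ≡ 9.
  α_i^2 mod 11 = [4, 3, 5, 3, 1].
  S_2 = Σ v_i α_i^2 r_i = 5·4·6 + 8·3·8 + 1·5·7 + 10·3·2 + 9·1·1 = 416 ≡ 9.
  S = (9, 9, 9) ≠ 0, so r is not a codeword (an error is present).
Step 3: locate the error. For a single error e at position i, S_ℓ = v_i·e·α_i^ℓ, so α_err = S_1/S_0.
  S_0^{−1} = 9^{−1} = 5 (mod 11), so α_err = 9·5 = 45 ≡ 1 = α_5. Error position i = 5.
  Consistency check: S_2/S_1 = 9·5 = 45 ≡ 1 = α_err ✓ (single-error assumption holds).
Step 4: error magnitude e = S_0/v_5 = S_0·∏_{j≠5}(α_5 − α_j) = 9·5 = 45 ≡ 1 (mod 11).
Step 5: correct position 5: c_5 = r_5 − e = 1 − 1 ≡ 0 (mod 11). Hence c = [6, 8, 7, 2, 0].
  Check: interpolating c through the α_i gives m(x) = 5 + 6·x (degree < 2) with m(α_i) = c_i for every i, so c is indeed a codeword.


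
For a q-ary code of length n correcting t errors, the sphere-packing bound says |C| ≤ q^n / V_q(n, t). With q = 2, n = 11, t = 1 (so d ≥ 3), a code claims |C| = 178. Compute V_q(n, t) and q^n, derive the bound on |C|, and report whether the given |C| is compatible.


V_q(n, t) = 12, q^n = 2048, Hamming bound = 170, |C| = 178 > bound (violated).

Step 1: Compute V_q(n, t) = Σ_{j=0}^1 C(n, j) (q−1)^j.
  j = 0: C(11,0)·(1)^0 = 1·1 = 1.
  j = 1: C(11,1)·(1)^1 = 11·1 = 11.
  V_q(n, t) = 1 + 11 = 12.
Step 2: q^n = 2^11 = 2048.
Step 3: Hamming bound ⌊q^n / V_q(n,t)⌋ = ⌊2048/12⌋ = 170.
Step 4: Compare |C| = 178 to 170: violated.
The claimed |C| lies above the Hamming bound, so no 2-ary code of length 11 with d ≥ 3 can have 178 codewords.


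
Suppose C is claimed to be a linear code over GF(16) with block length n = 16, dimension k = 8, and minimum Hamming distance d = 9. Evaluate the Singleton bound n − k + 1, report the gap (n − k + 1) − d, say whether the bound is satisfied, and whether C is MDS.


Singleton RHS = n − k + 1 = 9, slack = 0, bound satisfied, MDS.

Singleton bound: d ≤ n − k + 1.
Here n = 16, k = 8, so n − k + 1 = 9.
Given d = 9, check d ≤ 9: YES.
Slack = (n − k + 1) − d = 0.
The code is MDS (slack = 0).
Description: the claimed parameters are [16, 8, 9]_16; such a code would be MDS (meets Singleton bound).


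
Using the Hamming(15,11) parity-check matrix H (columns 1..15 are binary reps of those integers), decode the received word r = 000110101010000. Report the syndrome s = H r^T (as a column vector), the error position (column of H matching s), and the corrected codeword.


s = (0, 1, 0, 0)^T, error position = 4, corrected codeword c = 000010101010000

Compute s = H r^T mod 2 one row at a time:
  s_1 = 0 + 1 + 0 + 1 + 0 + 0 + 0 + 0 = 2 ≡ 0 (mod 2).
  s_2 = 1 + 1 + 0 + 1 + 0 + 0 + 0 + 0 = 3 ≡ 1 (mod 2).
  s_3 = 0 + 0 + 0 + 1 + 0 + 1 + 0 + 0 = 2 ≡ 0 (mod 2).
  s_4 = 0 + 0 + 1 + 1 + 1 + 1 + 0 + 0 = 4 ≡ 0 (mod 2).
s = (0, 1, 0, 0)^T — this equals column 4 of H (binary 0100), so error is at position 4.
Correct: flip bit 4 of r = 000110101010000 to get c = 000010101010000.


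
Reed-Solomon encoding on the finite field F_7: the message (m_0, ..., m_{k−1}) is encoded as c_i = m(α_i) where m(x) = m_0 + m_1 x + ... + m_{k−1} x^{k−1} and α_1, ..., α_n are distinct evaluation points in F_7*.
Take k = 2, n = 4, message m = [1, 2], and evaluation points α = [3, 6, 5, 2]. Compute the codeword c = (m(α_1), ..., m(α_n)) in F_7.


c = [0, 6, 4, 5]

Message polynomial: m(x) = 1 + 2·x (mod 7).
For each evaluation point α_i, compute m(α_i) mod 7:
  α_1 = 3: Horner steps 2 → 0, so m(3) = 0.
  α_2 = 6: Horner steps 2 → 6, so m(6) = 6.
  α_3 = 5: Horner steps 2 → 4, so m(5) = 4.
  α_4 = 2: Horner steps 2 → 5, so m(2) = 5.
Codeword c = [0, 6, 4, 5] ∈ F_7^4.


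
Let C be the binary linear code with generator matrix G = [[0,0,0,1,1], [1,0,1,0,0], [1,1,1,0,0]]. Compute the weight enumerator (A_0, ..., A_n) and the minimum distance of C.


Weight distribution: A_0 = 1, A_1 = 1, A_2 = 2, A_3 = 2, A_4 = 1, A_5 = 1. Minimum distance d = 1.

Enumerate all 2^3 = 8 messages m ∈ F_2^3.
For each, compute codeword c = mG in F_2^5, then tally its weight.
  m = 000 → c = 00000, weight = 0.
  m = 100 → c = 00011, weight = 2.
  m = 010 → c = 10100, weight = 2.
  m = 110 → c = 10111, weight = 4.
  m = 001 → c = 11100, weight = 3.
  m = 101 → c = 11111, weight = 5.
  m = 011 → c = 01000, weight = 1.
  m = 111 → c = 01011, weight = 3.
Tally weights:
  weight 0: 1 codewords.
  weight 1: 1 codewords.
  weight 2: 2 codewords.
  weight 3: 2 codewords.
  weight 4: 1 codewords.
  weight 5: 1 codewords.
Minimum distance d = smallest w > 0 with A_w > 0 = 1.
Sanity: Σ A_w = 8 = 2^3 = 8 ✓.


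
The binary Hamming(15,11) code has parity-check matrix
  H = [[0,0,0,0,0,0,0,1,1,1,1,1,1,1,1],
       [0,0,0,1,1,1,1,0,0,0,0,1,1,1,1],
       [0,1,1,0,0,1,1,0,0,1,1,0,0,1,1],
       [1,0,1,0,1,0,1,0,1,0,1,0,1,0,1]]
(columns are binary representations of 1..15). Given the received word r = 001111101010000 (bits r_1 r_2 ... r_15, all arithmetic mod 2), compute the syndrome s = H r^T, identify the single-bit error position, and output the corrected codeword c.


s = (0, 0, 0, 1)^T, error position = 1, corrected codeword c = 101111101010000

Compute s = H r^T mod 2 one row at a time:
  s_1 = 0 + 1 + 0 + 1 + 0 + 0 + 0 + 0 = 2 ≡ 0 (mod 2).
  s_2 = 1 + 1 + 1 + 1 + 0 + 0 + 0 + 0 = 4 ≡ 0 (mod 2).
  s_3 = 0 + 1 + 1 + 1 + 0 + 1 + 0 + 0 = 4 ≡ 0 (mod 2).
  s_4 = 0 + 1 + 1 + 1 + 1 + 1 + 0 + 0 = 5 ≡ 1 (mod 2).
s = (0, 0, 0, 1)^T — this equals column 1 of H (binary 0001), so error is at position 1.
Correct: flip bit 1 of r = 001111101010000 to get c = 101111101010000.
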